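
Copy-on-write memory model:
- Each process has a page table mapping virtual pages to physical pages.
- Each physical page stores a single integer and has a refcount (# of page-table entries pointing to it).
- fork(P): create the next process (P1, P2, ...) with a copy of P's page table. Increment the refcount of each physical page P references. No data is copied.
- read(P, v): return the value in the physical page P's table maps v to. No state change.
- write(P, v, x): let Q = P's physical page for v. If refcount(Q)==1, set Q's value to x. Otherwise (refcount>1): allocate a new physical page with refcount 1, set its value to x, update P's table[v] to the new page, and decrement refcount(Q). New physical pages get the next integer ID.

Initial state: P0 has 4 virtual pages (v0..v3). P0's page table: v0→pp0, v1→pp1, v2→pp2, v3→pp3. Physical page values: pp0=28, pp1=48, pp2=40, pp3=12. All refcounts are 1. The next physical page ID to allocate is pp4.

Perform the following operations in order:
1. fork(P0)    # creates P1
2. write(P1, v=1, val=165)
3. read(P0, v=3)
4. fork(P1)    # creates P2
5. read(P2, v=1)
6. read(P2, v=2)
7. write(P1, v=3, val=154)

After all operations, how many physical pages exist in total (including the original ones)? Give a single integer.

Op 1: fork(P0) -> P1. 4 ppages; refcounts: pp0:2 pp1:2 pp2:2 pp3:2
Op 2: write(P1, v1, 165). refcount(pp1)=2>1 -> COPY to pp4. 5 ppages; refcounts: pp0:2 pp1:1 pp2:2 pp3:2 pp4:1
Op 3: read(P0, v3) -> 12. No state change.
Op 4: fork(P1) -> P2. 5 ppages; refcounts: pp0:3 pp1:1 pp2:3 pp3:3 pp4:2
Op 5: read(P2, v1) -> 165. No state change.
Op 6: read(P2, v2) -> 40. No state change.
Op 7: write(P1, v3, 154). refcount(pp3)=3>1 -> COPY to pp5. 6 ppages; refcounts: pp0:3 pp1:1 pp2:3 pp3:2 pp4:2 pp5:1

Answer: 6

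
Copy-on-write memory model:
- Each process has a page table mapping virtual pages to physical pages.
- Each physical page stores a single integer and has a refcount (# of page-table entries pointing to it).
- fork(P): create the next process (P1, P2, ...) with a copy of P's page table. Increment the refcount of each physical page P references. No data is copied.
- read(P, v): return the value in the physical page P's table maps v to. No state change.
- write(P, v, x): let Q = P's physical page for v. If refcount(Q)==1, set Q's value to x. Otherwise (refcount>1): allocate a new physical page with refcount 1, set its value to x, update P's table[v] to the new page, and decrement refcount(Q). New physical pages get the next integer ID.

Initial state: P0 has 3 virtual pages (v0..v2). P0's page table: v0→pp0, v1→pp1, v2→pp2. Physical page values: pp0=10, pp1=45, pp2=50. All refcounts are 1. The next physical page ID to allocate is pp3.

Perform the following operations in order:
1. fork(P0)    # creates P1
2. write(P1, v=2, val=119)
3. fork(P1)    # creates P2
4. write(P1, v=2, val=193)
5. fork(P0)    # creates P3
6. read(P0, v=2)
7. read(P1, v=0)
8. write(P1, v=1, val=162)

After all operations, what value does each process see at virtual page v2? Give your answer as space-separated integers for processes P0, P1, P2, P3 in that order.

Op 1: fork(P0) -> P1. 3 ppages; refcounts: pp0:2 pp1:2 pp2:2
Op 2: write(P1, v2, 119). refcount(pp2)=2>1 -> COPY to pp3. 4 ppages; refcounts: pp0:2 pp1:2 pp2:1 pp3:1
Op 3: fork(P1) -> P2. 4 ppages; refcounts: pp0:3 pp1:3 pp2:1 pp3:2
Op 4: write(P1, v2, 193). refcount(pp3)=2>1 -> COPY to pp4. 5 ppages; refcounts: pp0:3 pp1:3 pp2:1 pp3:1 pp4:1
Op 5: fork(P0) -> P3. 5 ppages; refcounts: pp0:4 pp1:4 pp2:2 pp3:1 pp4:1
Op 6: read(P0, v2) -> 50. No state change.
Op 7: read(P1, v0) -> 10. No state change.
Op 8: write(P1, v1, 162). refcount(pp1)=4>1 -> COPY to pp5. 6 ppages; refcounts: pp0:4 pp1:3 pp2:2 pp3:1 pp4:1 pp5:1
P0: v2 -> pp2 = 50
P1: v2 -> pp4 = 193
P2: v2 -> pp3 = 119
P3: v2 -> pp2 = 50

Answer: 50 193 119 50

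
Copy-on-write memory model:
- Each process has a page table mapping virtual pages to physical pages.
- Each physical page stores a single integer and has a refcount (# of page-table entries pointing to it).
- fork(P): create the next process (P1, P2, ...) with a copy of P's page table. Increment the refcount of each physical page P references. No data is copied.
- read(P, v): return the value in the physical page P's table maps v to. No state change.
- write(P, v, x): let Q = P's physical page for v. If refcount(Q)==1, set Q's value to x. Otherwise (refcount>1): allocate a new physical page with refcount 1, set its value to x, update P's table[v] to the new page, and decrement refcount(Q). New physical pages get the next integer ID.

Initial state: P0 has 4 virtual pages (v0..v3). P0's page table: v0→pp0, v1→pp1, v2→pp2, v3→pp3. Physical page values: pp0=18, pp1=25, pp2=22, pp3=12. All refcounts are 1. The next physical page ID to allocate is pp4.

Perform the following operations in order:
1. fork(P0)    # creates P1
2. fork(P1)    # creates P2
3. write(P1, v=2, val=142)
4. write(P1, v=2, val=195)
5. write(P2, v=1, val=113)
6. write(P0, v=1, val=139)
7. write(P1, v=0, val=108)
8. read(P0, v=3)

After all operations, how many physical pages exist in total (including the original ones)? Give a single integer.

Op 1: fork(P0) -> P1. 4 ppages; refcounts: pp0:2 pp1:2 pp2:2 pp3:2
Op 2: fork(P1) -> P2. 4 ppages; refcounts: pp0:3 pp1:3 pp2:3 pp3:3
Op 3: write(P1, v2, 142). refcount(pp2)=3>1 -> COPY to pp4. 5 ppages; refcounts: pp0:3 pp1:3 pp2:2 pp3:3 pp4:1
Op 4: write(P1, v2, 195). refcount(pp4)=1 -> write in place. 5 ppages; refcounts: pp0:3 pp1:3 pp2:2 pp3:3 pp4:1
Op 5: write(P2, v1, 113). refcount(pp1)=3>1 -> COPY to pp5. 6 ppages; refcounts: pp0:3 pp1:2 pp2:2 pp3:3 pp4:1 pp5:1
Op 6: write(P0, v1, 139). refcount(pp1)=2>1 -> COPY to pp6. 7 ppages; refcounts: pp0:3 pp1:1 pp2:2 pp3:3 pp4:1 pp5:1 pp6:1
Op 7: write(P1, v0, 108). refcount(pp0)=3>1 -> COPY to pp7. 8 ppages; refcounts: pp0:2 pp1:1 pp2:2 pp3:3 pp4:1 pp5:1 pp6:1 pp7:1
Op 8: read(P0, v3) -> 12. No state change.

Answer: 8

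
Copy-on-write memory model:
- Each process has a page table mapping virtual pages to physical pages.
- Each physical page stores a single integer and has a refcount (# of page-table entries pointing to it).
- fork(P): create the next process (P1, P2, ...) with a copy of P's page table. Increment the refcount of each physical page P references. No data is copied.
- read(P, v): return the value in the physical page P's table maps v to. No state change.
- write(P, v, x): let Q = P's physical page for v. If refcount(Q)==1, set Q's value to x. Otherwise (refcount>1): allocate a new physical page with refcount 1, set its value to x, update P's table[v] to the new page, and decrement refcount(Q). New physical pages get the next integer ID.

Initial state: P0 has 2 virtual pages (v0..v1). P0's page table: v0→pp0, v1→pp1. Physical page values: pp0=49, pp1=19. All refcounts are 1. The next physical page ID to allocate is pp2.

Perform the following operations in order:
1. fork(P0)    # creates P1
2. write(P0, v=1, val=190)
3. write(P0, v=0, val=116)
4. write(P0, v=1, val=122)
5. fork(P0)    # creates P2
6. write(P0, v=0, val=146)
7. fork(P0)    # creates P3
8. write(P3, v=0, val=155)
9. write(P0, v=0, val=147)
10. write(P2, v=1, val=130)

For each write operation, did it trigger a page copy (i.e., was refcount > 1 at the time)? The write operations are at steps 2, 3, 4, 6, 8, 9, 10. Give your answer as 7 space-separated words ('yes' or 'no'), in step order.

Op 1: fork(P0) -> P1. 2 ppages; refcounts: pp0:2 pp1:2
Op 2: write(P0, v1, 190). refcount(pp1)=2>1 -> COPY to pp2. 3 ppages; refcounts: pp0:2 pp1:1 pp2:1
Op 3: write(P0, v0, 116). refcount(pp0)=2>1 -> COPY to pp3. 4 ppages; refcounts: pp0:1 pp1:1 pp2:1 pp3:1
Op 4: write(P0, v1, 122). refcount(pp2)=1 -> write in place. 4 ppages; refcounts: pp0:1 pp1:1 pp2:1 pp3:1
Op 5: fork(P0) -> P2. 4 ppages; refcounts: pp0:1 pp1:1 pp2:2 pp3:2
Op 6: write(P0, v0, 146). refcount(pp3)=2>1 -> COPY to pp4. 5 ppages; refcounts: pp0:1 pp1:1 pp2:2 pp3:1 pp4:1
Op 7: fork(P0) -> P3. 5 ppages; refcounts: pp0:1 pp1:1 pp2:3 pp3:1 pp4:2
Op 8: write(P3, v0, 155). refcount(pp4)=2>1 -> COPY to pp5. 6 ppages; refcounts: pp0:1 pp1:1 pp2:3 pp3:1 pp4:1 pp5:1
Op 9: write(P0, v0, 147). refcount(pp4)=1 -> write in place. 6 ppages; refcounts: pp0:1 pp1:1 pp2:3 pp3:1 pp4:1 pp5:1
Op 10: write(P2, v1, 130). refcount(pp2)=3>1 -> COPY to pp6. 7 ppages; refcounts: pp0:1 pp1:1 pp2:2 pp3:1 pp4:1 pp5:1 pp6:1

yes yes no yes yes no yes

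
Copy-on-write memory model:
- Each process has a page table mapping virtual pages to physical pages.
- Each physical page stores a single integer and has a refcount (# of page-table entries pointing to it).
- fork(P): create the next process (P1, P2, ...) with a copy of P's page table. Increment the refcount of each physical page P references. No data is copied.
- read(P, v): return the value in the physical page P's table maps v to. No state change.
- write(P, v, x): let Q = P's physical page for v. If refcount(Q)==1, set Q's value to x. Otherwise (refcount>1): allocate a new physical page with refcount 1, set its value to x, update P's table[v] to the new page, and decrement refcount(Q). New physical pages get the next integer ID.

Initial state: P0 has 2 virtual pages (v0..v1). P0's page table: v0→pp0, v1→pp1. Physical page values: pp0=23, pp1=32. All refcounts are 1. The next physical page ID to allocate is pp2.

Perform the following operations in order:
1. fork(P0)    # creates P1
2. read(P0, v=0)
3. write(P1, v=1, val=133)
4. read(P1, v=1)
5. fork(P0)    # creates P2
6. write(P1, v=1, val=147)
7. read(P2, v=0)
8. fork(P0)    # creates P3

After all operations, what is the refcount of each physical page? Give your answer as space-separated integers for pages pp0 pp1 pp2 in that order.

Op 1: fork(P0) -> P1. 2 ppages; refcounts: pp0:2 pp1:2
Op 2: read(P0, v0) -> 23. No state change.
Op 3: write(P1, v1, 133). refcount(pp1)=2>1 -> COPY to pp2. 3 ppages; refcounts: pp0:2 pp1:1 pp2:1
Op 4: read(P1, v1) -> 133. No state change.
Op 5: fork(P0) -> P2. 3 ppages; refcounts: pp0:3 pp1:2 pp2:1
Op 6: write(P1, v1, 147). refcount(pp2)=1 -> write in place. 3 ppages; refcounts: pp0:3 pp1:2 pp2:1
Op 7: read(P2, v0) -> 23. No state change.
Op 8: fork(P0) -> P3. 3 ppages; refcounts: pp0:4 pp1:3 pp2:1

Answer: 4 3 1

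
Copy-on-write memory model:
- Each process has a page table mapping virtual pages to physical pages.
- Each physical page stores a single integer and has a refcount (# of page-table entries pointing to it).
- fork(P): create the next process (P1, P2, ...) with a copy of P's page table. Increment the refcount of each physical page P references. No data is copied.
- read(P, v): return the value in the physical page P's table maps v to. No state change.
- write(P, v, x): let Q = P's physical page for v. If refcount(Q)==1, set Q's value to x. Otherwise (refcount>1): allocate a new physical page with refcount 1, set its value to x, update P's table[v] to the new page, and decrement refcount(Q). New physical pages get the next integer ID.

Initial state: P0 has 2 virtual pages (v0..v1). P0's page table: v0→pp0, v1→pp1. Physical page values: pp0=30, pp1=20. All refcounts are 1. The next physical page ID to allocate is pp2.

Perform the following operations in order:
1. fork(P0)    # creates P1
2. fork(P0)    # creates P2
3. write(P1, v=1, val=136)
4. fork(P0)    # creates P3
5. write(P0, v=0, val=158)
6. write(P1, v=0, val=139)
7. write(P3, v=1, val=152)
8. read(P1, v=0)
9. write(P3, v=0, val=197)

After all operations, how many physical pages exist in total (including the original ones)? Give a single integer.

Answer: 7

Derivation:
Op 1: fork(P0) -> P1. 2 ppages; refcounts: pp0:2 pp1:2
Op 2: fork(P0) -> P2. 2 ppages; refcounts: pp0:3 pp1:3
Op 3: write(P1, v1, 136). refcount(pp1)=3>1 -> COPY to pp2. 3 ppages; refcounts: pp0:3 pp1:2 pp2:1
Op 4: fork(P0) -> P3. 3 ppages; refcounts: pp0:4 pp1:3 pp2:1
Op 5: write(P0, v0, 158). refcount(pp0)=4>1 -> COPY to pp3. 4 ppages; refcounts: pp0:3 pp1:3 pp2:1 pp3:1
Op 6: write(P1, v0, 139). refcount(pp0)=3>1 -> COPY to pp4. 5 ppages; refcounts: pp0:2 pp1:3 pp2:1 pp3:1 pp4:1
Op 7: write(P3, v1, 152). refcount(pp1)=3>1 -> COPY to pp5. 6 ppages; refcounts: pp0:2 pp1:2 pp2:1 pp3:1 pp4:1 pp5:1
Op 8: read(P1, v0) -> 139. No state change.
Op 9: write(P3, v0, 197). refcount(pp0)=2>1 -> COPY to pp6. 7 ppages; refcounts: pp0:1 pp1:2 pp2:1 pp3:1 pp4:1 pp5:1 pp6:1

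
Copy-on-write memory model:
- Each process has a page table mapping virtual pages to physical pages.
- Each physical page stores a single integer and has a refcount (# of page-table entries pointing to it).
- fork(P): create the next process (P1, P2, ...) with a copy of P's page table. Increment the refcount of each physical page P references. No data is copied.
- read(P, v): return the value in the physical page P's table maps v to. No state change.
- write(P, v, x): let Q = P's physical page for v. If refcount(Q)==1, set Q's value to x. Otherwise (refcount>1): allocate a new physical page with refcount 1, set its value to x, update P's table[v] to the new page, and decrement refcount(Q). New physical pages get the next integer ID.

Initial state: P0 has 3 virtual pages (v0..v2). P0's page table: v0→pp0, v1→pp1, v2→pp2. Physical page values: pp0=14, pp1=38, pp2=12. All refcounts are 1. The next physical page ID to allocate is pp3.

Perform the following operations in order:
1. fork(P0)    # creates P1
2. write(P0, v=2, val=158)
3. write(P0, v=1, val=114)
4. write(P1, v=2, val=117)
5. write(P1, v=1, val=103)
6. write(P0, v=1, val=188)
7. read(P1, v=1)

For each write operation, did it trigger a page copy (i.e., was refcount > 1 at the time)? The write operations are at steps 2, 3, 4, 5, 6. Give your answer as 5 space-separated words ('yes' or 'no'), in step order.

Op 1: fork(P0) -> P1. 3 ppages; refcounts: pp0:2 pp1:2 pp2:2
Op 2: write(P0, v2, 158). refcount(pp2)=2>1 -> COPY to pp3. 4 ppages; refcounts: pp0:2 pp1:2 pp2:1 pp3:1
Op 3: write(P0, v1, 114). refcount(pp1)=2>1 -> COPY to pp4. 5 ppages; refcounts: pp0:2 pp1:1 pp2:1 pp3:1 pp4:1
Op 4: write(P1, v2, 117). refcount(pp2)=1 -> write in place. 5 ppages; refcounts: pp0:2 pp1:1 pp2:1 pp3:1 pp4:1
Op 5: write(P1, v1, 103). refcount(pp1)=1 -> write in place. 5 ppages; refcounts: pp0:2 pp1:1 pp2:1 pp3:1 pp4:1
Op 6: write(P0, v1, 188). refcount(pp4)=1 -> write in place. 5 ppages; refcounts: pp0:2 pp1:1 pp2:1 pp3:1 pp4:1
Op 7: read(P1, v1) -> 103. No state change.

yes yes no no no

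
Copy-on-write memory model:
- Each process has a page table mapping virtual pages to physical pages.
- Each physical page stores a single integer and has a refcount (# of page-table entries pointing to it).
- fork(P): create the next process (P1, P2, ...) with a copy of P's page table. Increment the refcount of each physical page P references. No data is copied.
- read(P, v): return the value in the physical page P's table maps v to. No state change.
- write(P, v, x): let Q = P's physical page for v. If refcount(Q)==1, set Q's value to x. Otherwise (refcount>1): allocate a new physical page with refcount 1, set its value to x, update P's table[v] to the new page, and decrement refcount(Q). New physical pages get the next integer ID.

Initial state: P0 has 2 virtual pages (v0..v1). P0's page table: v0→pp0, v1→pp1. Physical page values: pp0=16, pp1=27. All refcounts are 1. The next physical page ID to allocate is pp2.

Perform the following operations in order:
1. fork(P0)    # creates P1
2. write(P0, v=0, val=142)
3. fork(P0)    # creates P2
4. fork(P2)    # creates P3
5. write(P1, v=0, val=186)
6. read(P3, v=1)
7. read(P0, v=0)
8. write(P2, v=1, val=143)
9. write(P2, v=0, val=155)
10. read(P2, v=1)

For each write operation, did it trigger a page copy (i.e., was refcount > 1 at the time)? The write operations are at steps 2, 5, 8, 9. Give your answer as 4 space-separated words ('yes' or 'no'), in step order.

Op 1: fork(P0) -> P1. 2 ppages; refcounts: pp0:2 pp1:2
Op 2: write(P0, v0, 142). refcount(pp0)=2>1 -> COPY to pp2. 3 ppages; refcounts: pp0:1 pp1:2 pp2:1
Op 3: fork(P0) -> P2. 3 ppages; refcounts: pp0:1 pp1:3 pp2:2
Op 4: fork(P2) -> P3. 3 ppages; refcounts: pp0:1 pp1:4 pp2:3
Op 5: write(P1, v0, 186). refcount(pp0)=1 -> write in place. 3 ppages; refcounts: pp0:1 pp1:4 pp2:3
Op 6: read(P3, v1) -> 27. No state change.
Op 7: read(P0, v0) -> 142. No state change.
Op 8: write(P2, v1, 143). refcount(pp1)=4>1 -> COPY to pp3. 4 ppages; refcounts: pp0:1 pp1:3 pp2:3 pp3:1
Op 9: write(P2, v0, 155). refcount(pp2)=3>1 -> COPY to pp4. 5 ppages; refcounts: pp0:1 pp1:3 pp2:2 pp3:1 pp4:1
Op 10: read(P2, v1) -> 143. No state change.

yes no yes yes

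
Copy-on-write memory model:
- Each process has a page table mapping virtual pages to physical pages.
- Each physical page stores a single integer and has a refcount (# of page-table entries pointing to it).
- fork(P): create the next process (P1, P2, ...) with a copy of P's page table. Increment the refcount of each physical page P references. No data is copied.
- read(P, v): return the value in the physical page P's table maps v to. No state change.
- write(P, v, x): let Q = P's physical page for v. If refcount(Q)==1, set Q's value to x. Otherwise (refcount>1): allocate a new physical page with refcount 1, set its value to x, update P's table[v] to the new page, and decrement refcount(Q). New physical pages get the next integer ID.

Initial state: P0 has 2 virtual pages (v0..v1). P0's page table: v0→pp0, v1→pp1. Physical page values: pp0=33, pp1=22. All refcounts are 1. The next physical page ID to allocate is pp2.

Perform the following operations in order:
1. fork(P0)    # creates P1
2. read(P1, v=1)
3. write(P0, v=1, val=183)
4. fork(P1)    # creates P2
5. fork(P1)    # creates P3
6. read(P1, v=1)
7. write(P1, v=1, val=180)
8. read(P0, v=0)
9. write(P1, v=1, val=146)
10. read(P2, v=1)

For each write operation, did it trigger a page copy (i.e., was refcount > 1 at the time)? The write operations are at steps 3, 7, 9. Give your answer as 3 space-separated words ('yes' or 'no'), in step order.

Op 1: fork(P0) -> P1. 2 ppages; refcounts: pp0:2 pp1:2
Op 2: read(P1, v1) -> 22. No state change.
Op 3: write(P0, v1, 183). refcount(pp1)=2>1 -> COPY to pp2. 3 ppages; refcounts: pp0:2 pp1:1 pp2:1
Op 4: fork(P1) -> P2. 3 ppages; refcounts: pp0:3 pp1:2 pp2:1
Op 5: fork(P1) -> P3. 3 ppages; refcounts: pp0:4 pp1:3 pp2:1
Op 6: read(P1, v1) -> 22. No state change.
Op 7: write(P1, v1, 180). refcount(pp1)=3>1 -> COPY to pp3. 4 ppages; refcounts: pp0:4 pp1:2 pp2:1 pp3:1
Op 8: read(P0, v0) -> 33. No state change.
Op 9: write(P1, v1, 146). refcount(pp3)=1 -> write in place. 4 ppages; refcounts: pp0:4 pp1:2 pp2:1 pp3:1
Op 10: read(P2, v1) -> 22. No state change.

yes yes no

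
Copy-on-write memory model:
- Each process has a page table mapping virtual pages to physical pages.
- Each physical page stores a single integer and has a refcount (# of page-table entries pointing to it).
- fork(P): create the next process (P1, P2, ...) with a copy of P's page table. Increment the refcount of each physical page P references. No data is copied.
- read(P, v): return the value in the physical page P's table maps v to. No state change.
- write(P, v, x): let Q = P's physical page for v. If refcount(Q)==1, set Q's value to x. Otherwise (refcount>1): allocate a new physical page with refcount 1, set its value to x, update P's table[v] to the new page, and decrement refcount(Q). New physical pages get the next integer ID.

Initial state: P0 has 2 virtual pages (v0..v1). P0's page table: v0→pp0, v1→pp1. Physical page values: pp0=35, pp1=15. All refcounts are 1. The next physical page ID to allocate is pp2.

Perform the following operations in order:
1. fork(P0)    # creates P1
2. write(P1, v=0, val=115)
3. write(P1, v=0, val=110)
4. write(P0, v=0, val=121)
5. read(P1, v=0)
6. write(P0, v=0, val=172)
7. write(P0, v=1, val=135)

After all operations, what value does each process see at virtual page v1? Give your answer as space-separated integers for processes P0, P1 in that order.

Answer: 135 15

Derivation:
Op 1: fork(P0) -> P1. 2 ppages; refcounts: pp0:2 pp1:2
Op 2: write(P1, v0, 115). refcount(pp0)=2>1 -> COPY to pp2. 3 ppages; refcounts: pp0:1 pp1:2 pp2:1
Op 3: write(P1, v0, 110). refcount(pp2)=1 -> write in place. 3 ppages; refcounts: pp0:1 pp1:2 pp2:1
Op 4: write(P0, v0, 121). refcount(pp0)=1 -> write in place. 3 ppages; refcounts: pp0:1 pp1:2 pp2:1
Op 5: read(P1, v0) -> 110. No state change.
Op 6: write(P0, v0, 172). refcount(pp0)=1 -> write in place. 3 ppages; refcounts: pp0:1 pp1:2 pp2:1
Op 7: write(P0, v1, 135). refcount(pp1)=2>1 -> COPY to pp3. 4 ppages; refcounts: pp0:1 pp1:1 pp2:1 pp3:1
P0: v1 -> pp3 = 135
P1: v1 -> pp1 = 15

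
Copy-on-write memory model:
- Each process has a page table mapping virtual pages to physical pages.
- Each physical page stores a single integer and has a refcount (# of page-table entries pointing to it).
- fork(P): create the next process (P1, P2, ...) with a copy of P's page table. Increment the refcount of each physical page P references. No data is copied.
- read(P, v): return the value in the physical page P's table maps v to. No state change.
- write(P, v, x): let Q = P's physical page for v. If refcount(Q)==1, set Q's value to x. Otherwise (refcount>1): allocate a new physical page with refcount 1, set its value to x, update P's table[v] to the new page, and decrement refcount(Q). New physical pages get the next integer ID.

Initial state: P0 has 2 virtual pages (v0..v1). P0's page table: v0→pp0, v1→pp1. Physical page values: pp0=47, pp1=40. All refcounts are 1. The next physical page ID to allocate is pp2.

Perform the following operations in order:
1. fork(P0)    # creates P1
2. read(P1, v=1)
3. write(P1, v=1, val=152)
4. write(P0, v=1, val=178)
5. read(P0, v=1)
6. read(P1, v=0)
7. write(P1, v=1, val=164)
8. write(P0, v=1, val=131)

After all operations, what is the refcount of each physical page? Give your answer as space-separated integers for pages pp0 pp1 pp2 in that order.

Answer: 2 1 1

Derivation:
Op 1: fork(P0) -> P1. 2 ppages; refcounts: pp0:2 pp1:2
Op 2: read(P1, v1) -> 40. No state change.
Op 3: write(P1, v1, 152). refcount(pp1)=2>1 -> COPY to pp2. 3 ppages; refcounts: pp0:2 pp1:1 pp2:1
Op 4: write(P0, v1, 178). refcount(pp1)=1 -> write in place. 3 ppages; refcounts: pp0:2 pp1:1 pp2:1
Op 5: read(P0, v1) -> 178. No state change.
Op 6: read(P1, v0) -> 47. No state change.
Op 7: write(P1, v1, 164). refcount(pp2)=1 -> write in place. 3 ppages; refcounts: pp0:2 pp1:1 pp2:1
Op 8: write(P0, v1, 131). refcount(pp1)=1 -> write in place. 3 ppages; refcounts: pp0:2 pp1:1 pp2:1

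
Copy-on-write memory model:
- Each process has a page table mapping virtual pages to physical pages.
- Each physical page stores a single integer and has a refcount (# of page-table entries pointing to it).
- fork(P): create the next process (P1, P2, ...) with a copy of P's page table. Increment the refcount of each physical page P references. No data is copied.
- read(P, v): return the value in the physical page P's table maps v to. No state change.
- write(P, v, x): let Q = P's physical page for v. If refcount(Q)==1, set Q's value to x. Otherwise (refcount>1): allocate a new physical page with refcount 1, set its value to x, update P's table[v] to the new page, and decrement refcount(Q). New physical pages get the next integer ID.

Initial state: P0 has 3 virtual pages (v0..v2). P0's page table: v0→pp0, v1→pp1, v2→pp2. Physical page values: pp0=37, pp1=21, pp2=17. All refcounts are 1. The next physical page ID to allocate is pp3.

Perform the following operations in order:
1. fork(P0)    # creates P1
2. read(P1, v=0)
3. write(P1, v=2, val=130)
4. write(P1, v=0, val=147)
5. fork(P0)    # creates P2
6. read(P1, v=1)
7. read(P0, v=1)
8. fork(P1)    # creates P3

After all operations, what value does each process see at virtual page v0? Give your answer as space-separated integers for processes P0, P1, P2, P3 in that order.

Answer: 37 147 37 147

Derivation:
Op 1: fork(P0) -> P1. 3 ppages; refcounts: pp0:2 pp1:2 pp2:2
Op 2: read(P1, v0) -> 37. No state change.
Op 3: write(P1, v2, 130). refcount(pp2)=2>1 -> COPY to pp3. 4 ppages; refcounts: pp0:2 pp1:2 pp2:1 pp3:1
Op 4: write(P1, v0, 147). refcount(pp0)=2>1 -> COPY to pp4. 5 ppages; refcounts: pp0:1 pp1:2 pp2:1 pp3:1 pp4:1
Op 5: fork(P0) -> P2. 5 ppages; refcounts: pp0:2 pp1:3 pp2:2 pp3:1 pp4:1
Op 6: read(P1, v1) -> 21. No state change.
Op 7: read(P0, v1) -> 21. No state change.
Op 8: fork(P1) -> P3. 5 ppages; refcounts: pp0:2 pp1:4 pp2:2 pp3:2 pp4:2
P0: v0 -> pp0 = 37
P1: v0 -> pp4 = 147
P2: v0 -> pp0 = 37
P3: v0 -> pp4 = 147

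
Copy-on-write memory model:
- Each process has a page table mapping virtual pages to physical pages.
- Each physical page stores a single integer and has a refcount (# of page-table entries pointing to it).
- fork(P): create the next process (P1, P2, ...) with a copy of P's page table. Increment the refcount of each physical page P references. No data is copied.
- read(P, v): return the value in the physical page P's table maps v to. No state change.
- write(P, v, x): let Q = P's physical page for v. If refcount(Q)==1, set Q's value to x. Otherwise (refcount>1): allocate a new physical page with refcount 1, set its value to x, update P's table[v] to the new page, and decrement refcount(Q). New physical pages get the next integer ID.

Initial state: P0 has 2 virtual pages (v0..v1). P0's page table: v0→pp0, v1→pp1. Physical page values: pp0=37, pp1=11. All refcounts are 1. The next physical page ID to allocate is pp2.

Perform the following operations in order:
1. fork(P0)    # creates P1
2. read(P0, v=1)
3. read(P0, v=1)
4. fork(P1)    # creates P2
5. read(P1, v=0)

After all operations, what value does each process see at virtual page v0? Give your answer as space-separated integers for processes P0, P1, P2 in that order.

Op 1: fork(P0) -> P1. 2 ppages; refcounts: pp0:2 pp1:2
Op 2: read(P0, v1) -> 11. No state change.
Op 3: read(P0, v1) -> 11. No state change.
Op 4: fork(P1) -> P2. 2 ppages; refcounts: pp0:3 pp1:3
Op 5: read(P1, v0) -> 37. No state change.
P0: v0 -> pp0 = 37
P1: v0 -> pp0 = 37
P2: v0 -> pp0 = 37

Answer: 37 37 37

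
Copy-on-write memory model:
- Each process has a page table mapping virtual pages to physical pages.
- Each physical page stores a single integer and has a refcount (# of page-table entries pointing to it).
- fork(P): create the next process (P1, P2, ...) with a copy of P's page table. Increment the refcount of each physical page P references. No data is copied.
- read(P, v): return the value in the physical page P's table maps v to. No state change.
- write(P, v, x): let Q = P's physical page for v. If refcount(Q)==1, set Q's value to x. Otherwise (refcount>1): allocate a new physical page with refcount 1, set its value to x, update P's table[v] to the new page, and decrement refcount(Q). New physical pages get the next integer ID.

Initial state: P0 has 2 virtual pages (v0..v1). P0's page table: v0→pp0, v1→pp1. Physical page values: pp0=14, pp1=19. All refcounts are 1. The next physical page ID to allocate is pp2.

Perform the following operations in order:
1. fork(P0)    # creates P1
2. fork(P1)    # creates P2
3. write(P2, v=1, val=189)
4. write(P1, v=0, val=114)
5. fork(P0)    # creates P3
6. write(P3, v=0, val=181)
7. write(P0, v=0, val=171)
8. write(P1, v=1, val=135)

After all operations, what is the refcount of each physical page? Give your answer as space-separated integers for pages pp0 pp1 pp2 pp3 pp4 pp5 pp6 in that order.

Op 1: fork(P0) -> P1. 2 ppages; refcounts: pp0:2 pp1:2
Op 2: fork(P1) -> P2. 2 ppages; refcounts: pp0:3 pp1:3
Op 3: write(P2, v1, 189). refcount(pp1)=3>1 -> COPY to pp2. 3 ppages; refcounts: pp0:3 pp1:2 pp2:1
Op 4: write(P1, v0, 114). refcount(pp0)=3>1 -> COPY to pp3. 4 ppages; refcounts: pp0:2 pp1:2 pp2:1 pp3:1
Op 5: fork(P0) -> P3. 4 ppages; refcounts: pp0:3 pp1:3 pp2:1 pp3:1
Op 6: write(P3, v0, 181). refcount(pp0)=3>1 -> COPY to pp4. 5 ppages; refcounts: pp0:2 pp1:3 pp2:1 pp3:1 pp4:1
Op 7: write(P0, v0, 171). refcount(pp0)=2>1 -> COPY to pp5. 6 ppages; refcounts: pp0:1 pp1:3 pp2:1 pp3:1 pp4:1 pp5:1
Op 8: write(P1, v1, 135). refcount(pp1)=3>1 -> COPY to pp6. 7 ppages; refcounts: pp0:1 pp1:2 pp2:1 pp3:1 pp4:1 pp5:1 pp6:1

Answer: 1 2 1 1 1 1 1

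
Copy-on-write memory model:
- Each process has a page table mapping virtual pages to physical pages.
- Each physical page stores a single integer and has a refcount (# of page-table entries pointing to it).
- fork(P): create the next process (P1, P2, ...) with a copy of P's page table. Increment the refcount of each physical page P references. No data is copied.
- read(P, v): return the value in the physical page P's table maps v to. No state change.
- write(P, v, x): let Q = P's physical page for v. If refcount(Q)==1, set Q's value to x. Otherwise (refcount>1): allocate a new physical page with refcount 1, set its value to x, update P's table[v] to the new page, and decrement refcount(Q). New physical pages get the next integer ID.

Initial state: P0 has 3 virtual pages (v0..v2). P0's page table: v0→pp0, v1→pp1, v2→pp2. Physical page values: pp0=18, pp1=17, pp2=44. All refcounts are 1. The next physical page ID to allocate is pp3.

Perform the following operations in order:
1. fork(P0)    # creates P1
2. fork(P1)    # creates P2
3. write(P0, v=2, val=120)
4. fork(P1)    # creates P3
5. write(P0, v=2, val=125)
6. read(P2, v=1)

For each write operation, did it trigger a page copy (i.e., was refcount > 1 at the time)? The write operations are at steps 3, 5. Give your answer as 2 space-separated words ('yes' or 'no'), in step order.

Op 1: fork(P0) -> P1. 3 ppages; refcounts: pp0:2 pp1:2 pp2:2
Op 2: fork(P1) -> P2. 3 ppages; refcounts: pp0:3 pp1:3 pp2:3
Op 3: write(P0, v2, 120). refcount(pp2)=3>1 -> COPY to pp3. 4 ppages; refcounts: pp0:3 pp1:3 pp2:2 pp3:1
Op 4: fork(P1) -> P3. 4 ppages; refcounts: pp0:4 pp1:4 pp2:3 pp3:1
Op 5: write(P0, v2, 125). refcount(pp3)=1 -> write in place. 4 ppages; refcounts: pp0:4 pp1:4 pp2:3 pp3:1
Op 6: read(P2, v1) -> 17. No state change.

yes no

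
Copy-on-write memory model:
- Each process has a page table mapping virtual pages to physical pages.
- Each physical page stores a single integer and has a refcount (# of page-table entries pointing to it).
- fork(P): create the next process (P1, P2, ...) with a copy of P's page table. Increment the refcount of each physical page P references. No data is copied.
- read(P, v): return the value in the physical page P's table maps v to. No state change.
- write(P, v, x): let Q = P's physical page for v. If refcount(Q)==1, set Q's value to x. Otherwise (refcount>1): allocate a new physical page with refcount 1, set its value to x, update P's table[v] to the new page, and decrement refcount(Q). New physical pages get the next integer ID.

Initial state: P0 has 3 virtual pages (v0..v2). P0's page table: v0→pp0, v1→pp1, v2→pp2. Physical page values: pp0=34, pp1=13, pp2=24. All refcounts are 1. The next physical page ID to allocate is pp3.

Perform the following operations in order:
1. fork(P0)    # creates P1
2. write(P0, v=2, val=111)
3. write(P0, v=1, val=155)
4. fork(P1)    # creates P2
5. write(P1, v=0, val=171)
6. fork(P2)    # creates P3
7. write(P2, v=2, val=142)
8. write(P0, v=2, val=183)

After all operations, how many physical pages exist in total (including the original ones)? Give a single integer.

Answer: 7

Derivation:
Op 1: fork(P0) -> P1. 3 ppages; refcounts: pp0:2 pp1:2 pp2:2
Op 2: write(P0, v2, 111). refcount(pp2)=2>1 -> COPY to pp3. 4 ppages; refcounts: pp0:2 pp1:2 pp2:1 pp3:1
Op 3: write(P0, v1, 155). refcount(pp1)=2>1 -> COPY to pp4. 5 ppages; refcounts: pp0:2 pp1:1 pp2:1 pp3:1 pp4:1
Op 4: fork(P1) -> P2. 5 ppages; refcounts: pp0:3 pp1:2 pp2:2 pp3:1 pp4:1
Op 5: write(P1, v0, 171). refcount(pp0)=3>1 -> COPY to pp5. 6 ppages; refcounts: pp0:2 pp1:2 pp2:2 pp3:1 pp4:1 pp5:1
Op 6: fork(P2) -> P3. 6 ppages; refcounts: pp0:3 pp1:3 pp2:3 pp3:1 pp4:1 pp5:1
Op 7: write(P2, v2, 142). refcount(pp2)=3>1 -> COPY to pp6. 7 ppages; refcounts: pp0:3 pp1:3 pp2:2 pp3:1 pp4:1 pp5:1 pp6:1
Op 8: write(P0, v2, 183). refcount(pp3)=1 -> write in place. 7 ppages; refcounts: pp0:3 pp1:3 pp2:2 pp3:1 pp4:1 pp5:1 pp6:1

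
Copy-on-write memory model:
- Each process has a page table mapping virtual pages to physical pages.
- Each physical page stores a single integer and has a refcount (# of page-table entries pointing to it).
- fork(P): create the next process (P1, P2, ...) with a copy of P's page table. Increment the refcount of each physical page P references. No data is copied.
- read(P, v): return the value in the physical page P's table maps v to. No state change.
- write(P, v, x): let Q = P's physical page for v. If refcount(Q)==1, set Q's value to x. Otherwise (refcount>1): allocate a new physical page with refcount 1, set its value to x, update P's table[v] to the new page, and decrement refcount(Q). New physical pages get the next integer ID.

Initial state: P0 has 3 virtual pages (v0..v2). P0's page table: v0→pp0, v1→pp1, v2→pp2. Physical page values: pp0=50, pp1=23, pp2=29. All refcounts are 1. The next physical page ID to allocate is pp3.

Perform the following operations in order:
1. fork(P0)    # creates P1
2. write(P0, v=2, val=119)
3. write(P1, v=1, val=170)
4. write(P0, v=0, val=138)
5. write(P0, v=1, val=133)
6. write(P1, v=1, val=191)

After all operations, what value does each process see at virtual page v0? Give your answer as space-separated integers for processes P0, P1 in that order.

Op 1: fork(P0) -> P1. 3 ppages; refcounts: pp0:2 pp1:2 pp2:2
Op 2: write(P0, v2, 119). refcount(pp2)=2>1 -> COPY to pp3. 4 ppages; refcounts: pp0:2 pp1:2 pp2:1 pp3:1
Op 3: write(P1, v1, 170). refcount(pp1)=2>1 -> COPY to pp4. 5 ppages; refcounts: pp0:2 pp1:1 pp2:1 pp3:1 pp4:1
Op 4: write(P0, v0, 138). refcount(pp0)=2>1 -> COPY to pp5. 6 ppages; refcounts: pp0:1 pp1:1 pp2:1 pp3:1 pp4:1 pp5:1
Op 5: write(P0, v1, 133). refcount(pp1)=1 -> write in place. 6 ppages; refcounts: pp0:1 pp1:1 pp2:1 pp3:1 pp4:1 pp5:1
Op 6: write(P1, v1, 191). refcount(pp4)=1 -> write in place. 6 ppages; refcounts: pp0:1 pp1:1 pp2:1 pp3:1 pp4:1 pp5:1
P0: v0 -> pp5 = 138
P1: v0 -> pp0 = 50

Answer: 138 50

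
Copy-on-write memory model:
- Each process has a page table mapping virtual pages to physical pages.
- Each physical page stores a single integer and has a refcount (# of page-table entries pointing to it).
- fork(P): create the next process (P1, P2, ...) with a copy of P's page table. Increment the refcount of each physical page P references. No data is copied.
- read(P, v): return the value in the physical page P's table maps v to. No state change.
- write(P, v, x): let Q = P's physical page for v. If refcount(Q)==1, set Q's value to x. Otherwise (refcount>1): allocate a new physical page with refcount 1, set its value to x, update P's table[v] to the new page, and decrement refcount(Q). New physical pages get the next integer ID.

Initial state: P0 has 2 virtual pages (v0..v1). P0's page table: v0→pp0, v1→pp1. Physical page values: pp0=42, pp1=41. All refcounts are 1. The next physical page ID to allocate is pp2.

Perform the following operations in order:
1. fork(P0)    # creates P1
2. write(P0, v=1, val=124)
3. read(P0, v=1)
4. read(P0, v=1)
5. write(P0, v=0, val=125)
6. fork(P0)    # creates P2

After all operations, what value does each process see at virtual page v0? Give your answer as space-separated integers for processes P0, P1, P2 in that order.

Op 1: fork(P0) -> P1. 2 ppages; refcounts: pp0:2 pp1:2
Op 2: write(P0, v1, 124). refcount(pp1)=2>1 -> COPY to pp2. 3 ppages; refcounts: pp0:2 pp1:1 pp2:1
Op 3: read(P0, v1) -> 124. No state change.
Op 4: read(P0, v1) -> 124. No state change.
Op 5: write(P0, v0, 125). refcount(pp0)=2>1 -> COPY to pp3. 4 ppages; refcounts: pp0:1 pp1:1 pp2:1 pp3:1
Op 6: fork(P0) -> P2. 4 ppages; refcounts: pp0:1 pp1:1 pp2:2 pp3:2
P0: v0 -> pp3 = 125
P1: v0 -> pp0 = 42
P2: v0 -> pp3 = 125

Answer: 125 42 125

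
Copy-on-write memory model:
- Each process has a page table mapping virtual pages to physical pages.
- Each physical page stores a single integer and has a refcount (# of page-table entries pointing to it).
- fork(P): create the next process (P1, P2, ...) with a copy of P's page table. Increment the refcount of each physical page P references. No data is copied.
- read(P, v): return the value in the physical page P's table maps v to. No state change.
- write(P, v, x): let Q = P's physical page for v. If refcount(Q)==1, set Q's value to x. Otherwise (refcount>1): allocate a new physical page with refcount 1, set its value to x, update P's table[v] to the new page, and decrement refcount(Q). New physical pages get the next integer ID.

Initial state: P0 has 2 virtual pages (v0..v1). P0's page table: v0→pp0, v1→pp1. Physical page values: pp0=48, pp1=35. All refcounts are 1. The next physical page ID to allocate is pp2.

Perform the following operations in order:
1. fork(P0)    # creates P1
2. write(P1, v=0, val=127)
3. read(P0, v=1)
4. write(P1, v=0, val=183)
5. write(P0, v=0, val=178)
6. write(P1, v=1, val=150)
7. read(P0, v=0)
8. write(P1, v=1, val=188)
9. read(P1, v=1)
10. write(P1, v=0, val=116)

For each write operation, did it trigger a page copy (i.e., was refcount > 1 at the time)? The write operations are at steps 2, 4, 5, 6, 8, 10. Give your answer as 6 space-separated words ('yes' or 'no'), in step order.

Op 1: fork(P0) -> P1. 2 ppages; refcounts: pp0:2 pp1:2
Op 2: write(P1, v0, 127). refcount(pp0)=2>1 -> COPY to pp2. 3 ppages; refcounts: pp0:1 pp1:2 pp2:1
Op 3: read(P0, v1) -> 35. No state change.
Op 4: write(P1, v0, 183). refcount(pp2)=1 -> write in place. 3 ppages; refcounts: pp0:1 pp1:2 pp2:1
Op 5: write(P0, v0, 178). refcount(pp0)=1 -> write in place. 3 ppages; refcounts: pp0:1 pp1:2 pp2:1
Op 6: write(P1, v1, 150). refcount(pp1)=2>1 -> COPY to pp3. 4 ppages; refcounts: pp0:1 pp1:1 pp2:1 pp3:1
Op 7: read(P0, v0) -> 178. No state change.
Op 8: write(P1, v1, 188). refcount(pp3)=1 -> write in place. 4 ppages; refcounts: pp0:1 pp1:1 pp2:1 pp3:1
Op 9: read(P1, v1) -> 188. No state change.
Op 10: write(P1, v0, 116). refcount(pp2)=1 -> write in place. 4 ppages; refcounts: pp0:1 pp1:1 pp2:1 pp3:1

yes no no yes no no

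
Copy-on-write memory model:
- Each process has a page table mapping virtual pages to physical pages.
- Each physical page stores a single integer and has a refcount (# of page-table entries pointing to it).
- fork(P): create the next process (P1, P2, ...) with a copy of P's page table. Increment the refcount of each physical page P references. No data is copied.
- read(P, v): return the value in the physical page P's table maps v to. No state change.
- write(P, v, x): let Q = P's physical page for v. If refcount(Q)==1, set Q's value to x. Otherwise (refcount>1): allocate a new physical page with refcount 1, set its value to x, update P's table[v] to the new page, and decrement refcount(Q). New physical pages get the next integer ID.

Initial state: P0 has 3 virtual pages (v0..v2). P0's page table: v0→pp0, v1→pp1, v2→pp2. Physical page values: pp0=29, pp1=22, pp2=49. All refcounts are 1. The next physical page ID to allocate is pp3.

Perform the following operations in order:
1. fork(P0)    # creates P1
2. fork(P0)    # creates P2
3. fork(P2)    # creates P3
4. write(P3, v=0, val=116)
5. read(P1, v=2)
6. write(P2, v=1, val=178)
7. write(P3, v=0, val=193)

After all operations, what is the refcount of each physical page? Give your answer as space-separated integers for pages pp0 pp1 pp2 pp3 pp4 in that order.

Op 1: fork(P0) -> P1. 3 ppages; refcounts: pp0:2 pp1:2 pp2:2
Op 2: fork(P0) -> P2. 3 ppages; refcounts: pp0:3 pp1:3 pp2:3
Op 3: fork(P2) -> P3. 3 ppages; refcounts: pp0:4 pp1:4 pp2:4
Op 4: write(P3, v0, 116). refcount(pp0)=4>1 -> COPY to pp3. 4 ppages; refcounts: pp0:3 pp1:4 pp2:4 pp3:1
Op 5: read(P1, v2) -> 49. No state change.
Op 6: write(P2, v1, 178). refcount(pp1)=4>1 -> COPY to pp4. 5 ppages; refcounts: pp0:3 pp1:3 pp2:4 pp3:1 pp4:1
Op 7: write(P3, v0, 193). refcount(pp3)=1 -> write in place. 5 ppages; refcounts: pp0:3 pp1:3 pp2:4 pp3:1 pp4:1

Answer: 3 3 4 1 1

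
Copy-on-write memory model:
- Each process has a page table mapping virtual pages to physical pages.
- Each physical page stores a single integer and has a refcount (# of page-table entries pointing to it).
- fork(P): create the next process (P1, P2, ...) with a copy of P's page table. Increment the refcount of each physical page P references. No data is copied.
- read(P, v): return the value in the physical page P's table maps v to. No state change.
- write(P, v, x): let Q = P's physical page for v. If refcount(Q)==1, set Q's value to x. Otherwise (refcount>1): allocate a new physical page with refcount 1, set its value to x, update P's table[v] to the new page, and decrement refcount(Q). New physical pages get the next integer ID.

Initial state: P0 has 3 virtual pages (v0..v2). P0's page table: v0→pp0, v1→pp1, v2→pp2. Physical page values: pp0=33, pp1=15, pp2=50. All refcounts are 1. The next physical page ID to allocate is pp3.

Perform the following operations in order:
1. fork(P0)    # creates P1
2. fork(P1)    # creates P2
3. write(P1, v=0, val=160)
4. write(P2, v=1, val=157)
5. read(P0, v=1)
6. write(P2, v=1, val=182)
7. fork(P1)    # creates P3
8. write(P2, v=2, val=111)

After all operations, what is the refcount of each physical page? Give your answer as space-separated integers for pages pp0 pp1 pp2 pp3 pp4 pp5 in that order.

Op 1: fork(P0) -> P1. 3 ppages; refcounts: pp0:2 pp1:2 pp2:2
Op 2: fork(P1) -> P2. 3 ppages; refcounts: pp0:3 pp1:3 pp2:3
Op 3: write(P1, v0, 160). refcount(pp0)=3>1 -> COPY to pp3. 4 ppages; refcounts: pp0:2 pp1:3 pp2:3 pp3:1
Op 4: write(P2, v1, 157). refcount(pp1)=3>1 -> COPY to pp4. 5 ppages; refcounts: pp0:2 pp1:2 pp2:3 pp3:1 pp4:1
Op 5: read(P0, v1) -> 15. No state change.
Op 6: write(P2, v1, 182). refcount(pp4)=1 -> write in place. 5 ppages; refcounts: pp0:2 pp1:2 pp2:3 pp3:1 pp4:1
Op 7: fork(P1) -> P3. 5 ppages; refcounts: pp0:2 pp1:3 pp2:4 pp3:2 pp4:1
Op 8: write(P2, v2, 111). refcount(pp2)=4>1 -> COPY to pp5. 6 ppages; refcounts: pp0:2 pp1:3 pp2:3 pp3:2 pp4:1 pp5:1

Answer: 2 3 3 2 1 1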